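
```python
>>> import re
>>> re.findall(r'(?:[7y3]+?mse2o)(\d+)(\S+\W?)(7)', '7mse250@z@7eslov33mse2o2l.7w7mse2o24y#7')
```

[('2', 'l.7w7mse2o24y#', '7')]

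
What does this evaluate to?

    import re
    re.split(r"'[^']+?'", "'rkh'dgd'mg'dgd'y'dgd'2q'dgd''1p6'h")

['', 'dgd', 'dgd', 'dgd', "dgd'", 'h']

Matches to split on: at [0:5] → "'rkh'"; at [8:12] → "'mg'"; at [15:18] → "'y'"; at [21:25] → "'2q'"; at [29:34] → "'1p6'".
`split` removes every match and returns the 6 fragments in between.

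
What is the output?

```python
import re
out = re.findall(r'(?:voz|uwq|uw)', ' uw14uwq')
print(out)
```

['uw', 'uwq']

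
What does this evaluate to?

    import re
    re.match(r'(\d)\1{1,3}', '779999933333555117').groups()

('7',)

A backreference is literal: `\1` must see the identical characters the first group matched.
With `match`, the pattern is implicitly anchored at the beginning.
The match spans [0:2] → '77'.
Captured: group 1 = '7'.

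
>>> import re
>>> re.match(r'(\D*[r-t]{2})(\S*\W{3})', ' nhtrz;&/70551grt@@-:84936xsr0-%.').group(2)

This matches zero or more of a non-digit, then exactly 2 of a character in [r-t] (captured); then zero or more of a non-whitespace character, then exactly 3 of a non-word character (captured).
With `match`, the pattern is implicitly anchored at the beginning.
The match spans [0:33] → ' nhtrz;&/70551grt@@-:84936xsr0-%.'.
Captured: group 1 = ' nhtr', group 2 = 'z;&/70551grt@@-:84936xsr0-%.'.

'z;&/70551grt@@-:84936xsr0-%.'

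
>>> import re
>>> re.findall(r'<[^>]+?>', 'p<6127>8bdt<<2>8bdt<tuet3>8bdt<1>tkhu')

Since nothing is captured, `findall` lists the 4 matched substrings directly.

['<6127>', '<<2>', '<tuet3>', '<1>']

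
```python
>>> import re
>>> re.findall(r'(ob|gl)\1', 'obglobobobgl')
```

A backreference is literal: `\1` must see the identical characters the first group matched.
Walking the string: at [4:8] match 'obob', group 1 = 'ob'.
`findall` collects group 1 from the one match (1 total).

['ob']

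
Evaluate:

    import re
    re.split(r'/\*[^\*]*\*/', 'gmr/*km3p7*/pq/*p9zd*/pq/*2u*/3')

Matches to split on: at [3:12] → '/*km3p7*/'; at [14:22] → '/*p9zd*/'; at [24:30] → '/*2u*/'.
Each match becomes a cut point; 4 segments remain.

['gmr', 'pq', 'pq', '3']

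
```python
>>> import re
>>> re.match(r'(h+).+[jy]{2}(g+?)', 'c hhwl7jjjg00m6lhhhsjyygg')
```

None

`re.match` only tries the pattern at the start of the string.
Here the pattern fails at index 0, so the call returns None.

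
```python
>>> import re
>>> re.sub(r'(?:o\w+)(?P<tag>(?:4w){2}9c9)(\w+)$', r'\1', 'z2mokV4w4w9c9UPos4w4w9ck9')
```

'z2m4w4w9c9'

The pattern matches the literal 'o', then one or more of a word character (non-capturing group); then the literal '4w' repeated 2 times, then the literal '9c9' (captured as 'tag'); then one or more of a word character (captured); then anchored at the end.
Matches: at [3:25] → 'okV4w4w9c9UPos4w4w9ck9'.
Each match is replaced using the text its own group 1 captured.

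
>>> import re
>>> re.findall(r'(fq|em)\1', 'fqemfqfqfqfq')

['fq', 'fq']

After group 1 captures some text, `\1` only succeeds where that same text appears again.
Scanning left to right: at [4:8] match 'fqfq', group 1 = 'fq'; at [8:12] match 'fqfq', group 1 = 'fq'.
Because there's exactly one group, `findall` drops the full match and keeps group 1 from each hit.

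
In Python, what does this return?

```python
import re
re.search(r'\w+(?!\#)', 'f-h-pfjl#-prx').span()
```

Because the assertion is negative and zero-width, positions next to the forbidden text are skipped.
The match spans [0:1] → 'f'.

(0, 1)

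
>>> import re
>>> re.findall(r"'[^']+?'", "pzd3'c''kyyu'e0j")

["'c'", "'kyyu'"]

`findall` yields the raw match text (2 of them) because the pattern has no groups.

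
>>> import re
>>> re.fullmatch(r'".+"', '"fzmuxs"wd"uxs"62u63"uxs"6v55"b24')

None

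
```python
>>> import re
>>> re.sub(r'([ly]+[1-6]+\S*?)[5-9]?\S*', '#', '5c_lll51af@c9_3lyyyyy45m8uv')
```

'5c_#'

The pattern matches one or more of one of [ly], then one or more of a character in [1-6], then zero or more of a non-whitespace character (lazy) (captured); then optionally a character in [5-9], then zero or more of a non-whitespace character.
Matches: at [3:27] → 'lll51af@c9_3lyyyyy45m8uv'.
Each match is replaced by '#'.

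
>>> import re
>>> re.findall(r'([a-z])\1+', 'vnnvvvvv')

['n', 'v']

`\1` has to match the exact text group 1 already captured.
Scanning left to right: at [1:3] match 'nn', group 1 = 'n'; at [3:8] match 'vvvvv', group 1 = 'v'.
One capturing group, so `findall` returns just the captured substring from each match — 2 in all.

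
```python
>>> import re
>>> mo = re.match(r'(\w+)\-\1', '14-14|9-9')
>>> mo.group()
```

'14-14'

`\1` has to match the exact text group 1 already captured.
With `match`, the pattern is implicitly anchored at the beginning.
The match spans [0:5] → '14-14'.
Captured: group 1 = '14'.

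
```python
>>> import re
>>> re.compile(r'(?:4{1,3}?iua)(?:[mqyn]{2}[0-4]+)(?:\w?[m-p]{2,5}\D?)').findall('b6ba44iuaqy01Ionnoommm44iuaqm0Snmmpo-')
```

Pattern: 1 to 3 of a literal '4' (lazy), then the literal 'iua' (non-capturing group); then exactly 2 of one of [mqyn], then one or more of a character in [0-4] (non-capturing group); then optionally a word character, then 2 to 5 of a character in [m-p], then optionally a non-digit (non-capturing group).
Since nothing is captured, `findall` lists the 2 matched substrings directly.

['44iuaqy01Ionnoom', '44iuaqm0Snmmpo-']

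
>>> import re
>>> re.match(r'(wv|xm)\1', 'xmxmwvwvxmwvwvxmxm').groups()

('xm',)

The backreference `\1` re-matches whatever the first group consumed, character for character.
`re.match` won't scan ahead — the pattern has to work from the very first character.
The match spans [0:4] → 'xmxm'.
Captured: group 1 = 'xm'.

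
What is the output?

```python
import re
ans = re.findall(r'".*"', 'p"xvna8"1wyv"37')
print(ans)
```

['"xvna8"1wyv"']

No capturing groups, so `findall` returns the 1 full match string.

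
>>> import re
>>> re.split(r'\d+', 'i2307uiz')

['i', 'uiz']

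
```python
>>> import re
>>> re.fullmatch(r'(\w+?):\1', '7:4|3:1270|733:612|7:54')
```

For `fullmatch`, every character of the input must be accounted for by the pattern.
Here there's no way to consume every character, so the call returns None.

None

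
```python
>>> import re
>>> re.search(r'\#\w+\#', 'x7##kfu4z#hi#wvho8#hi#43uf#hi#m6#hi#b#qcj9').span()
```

`re.search` tries every starting position until one works.
The match spans [3:10] → '#kfu4z#'.

(3, 10)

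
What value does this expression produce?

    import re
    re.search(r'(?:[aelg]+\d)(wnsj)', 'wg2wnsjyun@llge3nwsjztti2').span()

(1, 7)

This matches one or more of one of [aelg], then a digit (non-capturing group); then a literal 'w', then the literal 'nsj' (captured).
`search` walks the string left to right and returns the first match it finds.
The match spans [1:7] → 'g2wnsj'.
Captured: group 1 = 'wnsj'.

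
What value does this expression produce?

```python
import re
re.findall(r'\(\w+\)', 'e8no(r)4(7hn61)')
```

['(r)', '(7hn61)']

With no groups in the pattern, `findall` gives back each whole match — 2 here.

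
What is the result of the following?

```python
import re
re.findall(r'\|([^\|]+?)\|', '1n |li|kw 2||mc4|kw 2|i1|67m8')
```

['li', 'mc4', 'i1']

Because there's exactly one group, `findall` drops the full match and keeps group 1 from each hit.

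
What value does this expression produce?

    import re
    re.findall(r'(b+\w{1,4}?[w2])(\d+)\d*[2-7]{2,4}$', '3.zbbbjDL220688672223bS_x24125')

[('bS_x2', '41')]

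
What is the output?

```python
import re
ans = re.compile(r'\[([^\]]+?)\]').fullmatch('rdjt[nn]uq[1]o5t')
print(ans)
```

For `fullmatch`, every character of the input must be accounted for by the pattern.
Here there's no way to consume every character, so the call returns None.

None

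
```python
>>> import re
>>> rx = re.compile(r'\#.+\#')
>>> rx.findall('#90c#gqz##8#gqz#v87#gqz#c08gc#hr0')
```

['#90c#gqz##8#gqz#v87#gqz#c08gc#']

`findall` yields the raw match text (1 of them) because the pattern has no groups.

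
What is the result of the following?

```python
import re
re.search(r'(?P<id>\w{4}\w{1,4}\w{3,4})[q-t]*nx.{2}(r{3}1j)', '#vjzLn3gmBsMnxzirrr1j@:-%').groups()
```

('vjzLn3gmBsM', 'rrr1j')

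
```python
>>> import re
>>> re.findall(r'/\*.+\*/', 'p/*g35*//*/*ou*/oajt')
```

['/*g35*//*/*ou*/']

Walking the string: at [1:16] → '/*g35*//*/*ou*/'.
Since nothing is captured, `findall` lists the 1 matched substring directly.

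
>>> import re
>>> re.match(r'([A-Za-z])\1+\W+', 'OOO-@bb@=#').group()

'OOO-@'

`match` is anchored at position 0; if the pattern doesn't fit there, it returns None.
The match spans [0:5] → 'OOO-@'.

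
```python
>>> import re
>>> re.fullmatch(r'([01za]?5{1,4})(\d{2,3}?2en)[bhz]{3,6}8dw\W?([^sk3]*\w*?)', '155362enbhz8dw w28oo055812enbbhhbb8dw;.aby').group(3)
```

The match spans [0:42] → '155362enbhz8dw w28oo055812enbbhhbb8dw;.aby'.
Captured: group 1 = '155', group 2 = '362en', group 3 = 'w28oo055812enbbhhbb8dw;.aby'.

'w28oo055812enbbhhbb8dw;.aby'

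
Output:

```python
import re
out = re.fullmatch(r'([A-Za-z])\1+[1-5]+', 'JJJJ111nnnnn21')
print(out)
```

None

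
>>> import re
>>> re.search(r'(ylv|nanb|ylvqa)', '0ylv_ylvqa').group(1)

`search` walks the string left to right and returns the first match it finds.
The match spans [1:4] → 'ylv'.
Captured: group 1 = 'ylv'.

'ylv'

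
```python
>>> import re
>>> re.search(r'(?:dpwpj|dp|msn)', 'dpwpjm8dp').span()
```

(0, 5)

The regex engine tests alternatives in the order written; an earlier branch that matches wins even if a later one would match more.
`search` walks the string left to right and returns the first match it finds.
The match spans [0:5] → 'dpwpj'.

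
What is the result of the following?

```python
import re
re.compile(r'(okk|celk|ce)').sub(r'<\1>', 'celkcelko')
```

'<celk><celk>o'

Alternation tries branches left to right and keeps the first one that lets the overall match succeed at that position.
Matches: at [0:4] → 'celk'; at [4:8] → 'celk'.
The replacement refers to a captured group, so each match is rewritten using its own captured text.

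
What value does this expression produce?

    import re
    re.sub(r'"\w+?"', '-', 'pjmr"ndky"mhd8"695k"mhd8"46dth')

Matches: at [4:10] → '"ndky"'; at [14:20] → '"695k"'.
Each match is replaced by '-'.

'pjmr-mhd8-mhd8"46dth'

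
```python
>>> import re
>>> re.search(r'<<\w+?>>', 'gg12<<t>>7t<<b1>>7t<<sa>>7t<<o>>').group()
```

'<<t>>'

`re.search` tries every starting position until one works.
The match spans [4:9] → '<<t>>'.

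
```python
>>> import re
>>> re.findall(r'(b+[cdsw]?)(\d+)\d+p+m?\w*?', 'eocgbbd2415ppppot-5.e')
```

2 groups means the one result is a tuple of 2 captured strings — 1 here.

[('bbd', '241')]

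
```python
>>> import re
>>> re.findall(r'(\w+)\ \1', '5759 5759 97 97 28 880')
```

['5759', '97', '8']

The backreference `\1` re-matches whatever the first group consumed, character for character.
Scanning left to right: at [0:9] match '5759 5759', group 1 = '5759'; at [10:15] match '97 97', group 1 = '97'; at [17:20] match '8 8', group 1 = '8'.
Because there's exactly one group, `findall` drops the full match and keeps group 1 from each hit.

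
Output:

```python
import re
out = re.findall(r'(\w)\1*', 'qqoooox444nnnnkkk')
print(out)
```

A backreference is literal: `\1` must see the identical characters the first group matched.
Walking the string: at [0:2] match 'qq', group 1 = 'q'; at [2:6] match 'oooo', group 1 = 'o'; at [6:7] match 'x', group 1 = 'x'; at [7:10] match '444', group 1 = '4'; at [10:14] match 'nnnn', group 1 = 'n'; ….
One capturing group, so `findall` returns just the captured substring from each match — 6 in all.

['q', 'o', 'x', '4', 'n', 'k']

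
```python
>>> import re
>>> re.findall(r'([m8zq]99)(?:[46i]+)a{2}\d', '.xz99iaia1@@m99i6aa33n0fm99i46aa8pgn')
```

Pattern: one of [m8zq], then the literal '99' (captured); then one or more of one of [46i] (non-capturing group); then exactly 2 of the literal 'a', then a digit.
Scanning left to right: at [12:20] match 'm99i6aa3', group 1 = 'm99'; at [24:33] match 'm99i46aa8', group 1 = 'm99'.
`findall` collects group 1 from each match (2 total).

['m99', 'm99']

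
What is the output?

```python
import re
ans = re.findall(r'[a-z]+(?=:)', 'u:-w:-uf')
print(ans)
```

['u', 'w']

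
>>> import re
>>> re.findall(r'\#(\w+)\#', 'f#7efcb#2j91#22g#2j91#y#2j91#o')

Walking the string: at [1:8] match '#7efcb#', group 1 = '7efcb'; at [12:17] match '#22g#', group 1 = '22g'; at [21:24] match '#y#', group 1 = 'y'.
With a single group, `findall` returns only what that group captured — 3 items.

['7efcb', '22g', 'y']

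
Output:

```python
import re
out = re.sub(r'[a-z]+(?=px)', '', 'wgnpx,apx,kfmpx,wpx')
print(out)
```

The lookaround is zero-width — it requires the adjacent text to match without consuming it, so the asserted text isn't part of the match.
`sub` substitutes '' at each match site.

px,px,px,px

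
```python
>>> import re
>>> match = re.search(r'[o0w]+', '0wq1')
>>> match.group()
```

'0w'

Pattern: one or more of one of [o0w].
`search` walks the string left to right and returns the first match it finds.
The match spans [0:2] → '0w'.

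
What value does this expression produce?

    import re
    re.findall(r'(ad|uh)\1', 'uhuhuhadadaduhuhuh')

`\1` has to match the exact text group 1 already captured.
Scanning left to right: at [0:4] match 'uhuh', group 1 = 'uh'; at [6:10] match 'adad', group 1 = 'ad'; at [12:16] match 'uhuh', group 1 = 'uh'.
With a single group, `findall` returns only what that group captured — 3 items.

['uh', 'ad', 'uh']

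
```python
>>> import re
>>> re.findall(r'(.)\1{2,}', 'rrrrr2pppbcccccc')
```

['r', 'p', 'c']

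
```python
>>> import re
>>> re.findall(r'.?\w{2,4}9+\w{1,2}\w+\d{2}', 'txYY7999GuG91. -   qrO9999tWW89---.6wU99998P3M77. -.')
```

['txYY7999GuG91', ' qrO9999tWW89', '.6wU99998P3M77']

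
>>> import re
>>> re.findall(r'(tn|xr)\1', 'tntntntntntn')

['tn', 'tn', 'tn']

After group 1 captures some text, `\1` only succeeds where that same text appears again.
Because there's exactly one group, `findall` drops the full match and keeps group 1 from each hit.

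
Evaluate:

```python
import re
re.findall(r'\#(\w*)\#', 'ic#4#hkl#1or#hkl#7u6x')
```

['4', '1or']

`findall` collects group 1 from each match (2 total).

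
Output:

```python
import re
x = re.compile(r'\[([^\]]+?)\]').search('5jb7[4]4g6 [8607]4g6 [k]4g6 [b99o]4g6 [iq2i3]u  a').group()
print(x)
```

[4]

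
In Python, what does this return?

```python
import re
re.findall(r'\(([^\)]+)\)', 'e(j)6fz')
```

['j']

`findall` collects group 1 from the one match (1 total).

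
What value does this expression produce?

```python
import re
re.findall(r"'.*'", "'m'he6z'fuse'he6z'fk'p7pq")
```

["'m'he6z'fuse'he6z'fk'"]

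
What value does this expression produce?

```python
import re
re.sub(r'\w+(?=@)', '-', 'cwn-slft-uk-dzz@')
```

'cwn-slft-uk--@'

The `(?=…)`/`(?<=…)` assertion just peeks at neighbouring text; it doesn't advance the match position.
Each match is replaced by '-'.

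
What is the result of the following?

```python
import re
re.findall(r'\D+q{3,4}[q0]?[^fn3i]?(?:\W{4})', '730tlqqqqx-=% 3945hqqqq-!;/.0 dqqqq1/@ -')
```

The pattern matches one or more of a non-digit, then 3 to 4 of a literal 'q'; then optionally one of [q0], then optionally any character except [fn3i]; then exactly 4 of a non-word character (non-capturing group).
Matches: at [3:14] → 'tlqqqqx-=% '; at [18:28] → 'hqqqq-!;/.'; at [29:40] → ' dqqqq1/@ -'.
`findall` yields the raw match text (3 of them) because the pattern has no groups.

['tlqqqqx-=% ', 'hqqqq-!;/.', ' dqqqq1/@ -']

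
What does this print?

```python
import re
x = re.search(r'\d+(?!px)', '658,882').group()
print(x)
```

`(?!…)`/`(?<!…)` only lets a position through if the neighbouring text does NOT match; no characters are consumed.
`re.search` scans for the first position where the pattern succeeds.
The match spans [0:3] → '658'.

658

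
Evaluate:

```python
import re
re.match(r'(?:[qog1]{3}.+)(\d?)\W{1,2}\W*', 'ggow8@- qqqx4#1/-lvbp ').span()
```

The pattern matches exactly 3 of one of [qog1], then one or more of any character (non-capturing group); then optionally a digit (captured); then 1 to 2 of a non-word character, then zero or more of a non-word character.
`re.match` won't scan ahead — the pattern has to work from the very first character.
The match spans [0:22] → 'ggow8@- qqqx4#1/-lvbp '.
Captured: group 1 = ''.

(0, 22)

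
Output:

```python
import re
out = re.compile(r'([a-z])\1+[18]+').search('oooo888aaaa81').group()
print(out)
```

oooo888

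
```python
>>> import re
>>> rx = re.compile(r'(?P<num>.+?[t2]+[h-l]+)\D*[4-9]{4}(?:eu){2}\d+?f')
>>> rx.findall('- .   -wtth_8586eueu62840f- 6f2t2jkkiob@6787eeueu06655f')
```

Pattern: one or more of any character (lazy), then one or more of one of [t2], then one or more of a character in [h-l] (captured as 'num'); then zero or more of a non-digit, then exactly 4 of a character in [4-9]; then the literal 'eu' repeated 2 times, then one or more of a digit (lazy), then a literal 'f'.
Scanning left to right: at [0:26] match '- .   -wtth_8586eueu62840f', group 1 = '- .   -wtth'.
One capturing group, so `findall` returns just the captured substring from the one match — 1 in all.

['- .   -wtth']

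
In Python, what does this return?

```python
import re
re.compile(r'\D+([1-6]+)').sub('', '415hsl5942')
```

'415942'

`sub` substitutes '' at each match site.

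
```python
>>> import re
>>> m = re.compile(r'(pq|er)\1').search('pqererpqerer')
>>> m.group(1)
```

The match spans [2:6] → 'erer'.
Captured: group 1 = 'er'.

'er'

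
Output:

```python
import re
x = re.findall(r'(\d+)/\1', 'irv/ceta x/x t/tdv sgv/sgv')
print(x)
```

[]

After group 1 captures some text, `\1` only succeeds where that same text appears again.
One capturing group, so `findall` returns just the captured substring from each match — 0 in all.
Nothing in the string satisfies the pattern, so the list is empty.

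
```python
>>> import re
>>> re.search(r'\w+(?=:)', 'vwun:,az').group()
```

'vwun'

The `(?=…)`/`(?<=…)` assertion just peeks at neighbouring text; it doesn't advance the match position.
`re.search` scans for the first position where the pattern succeeds.
The match spans [0:4] → 'vwun'.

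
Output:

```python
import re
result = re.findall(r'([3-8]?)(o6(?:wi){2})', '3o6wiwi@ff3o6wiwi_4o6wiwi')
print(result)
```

The pattern matches optionally a character in [3-8] (captured); then the literal 'o6', then the literal 'wi' repeated 2 times (captured).
`findall` packs the 2 group values into a tuple for every match.

[('3', 'o6wiwi'), ('3', 'o6wiwi'), ('4', 'o6wiwi')]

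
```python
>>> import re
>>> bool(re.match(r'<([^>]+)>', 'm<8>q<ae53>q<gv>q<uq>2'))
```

With `match`, the pattern is implicitly anchored at the beginning.
Here the string doesn't start with a match, so the call returns None, and `bool(None)` is False.

False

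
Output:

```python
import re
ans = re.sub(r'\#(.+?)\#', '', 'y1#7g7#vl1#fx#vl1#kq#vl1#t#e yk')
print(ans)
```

A non-greedy quantifier consumes as few characters as it can — just enough that the remainder of the pattern still matches from where it stops; whatever follows it matches normally.
Matches: at [2:7] → '#7g7#'; at [10:14] → '#fx#'; at [17:21] → '#kq#'; at [24:27] → '#t#'.
Every occurrence is swapped for ''.

y1vl1vl1vl1e yk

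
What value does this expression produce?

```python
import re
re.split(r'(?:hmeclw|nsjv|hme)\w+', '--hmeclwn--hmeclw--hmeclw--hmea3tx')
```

['--', '--', '--', '--', '']

Matches to split on: at [2:9] → 'hmeclwn'; at [11:17] → 'hmeclw'; at [19:25] → 'hmeclw'; at [27:34] → 'hmea3tx'.
Splitting on the pattern gives 5 pieces.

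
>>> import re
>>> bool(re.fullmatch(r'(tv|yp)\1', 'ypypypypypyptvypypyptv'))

False

`re.fullmatch` requires the pattern to consume the entire string.
Here the string isn't matched end-to-end, so the call returns None, and `bool(None)` is False.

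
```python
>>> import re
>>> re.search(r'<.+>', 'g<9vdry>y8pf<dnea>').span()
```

(1, 18)

Unlike `match`, `search` isn't anchored — it looks for the pattern anywhere in the string.
The match spans [1:18] → '<9vdry>y8pf<dnea>'.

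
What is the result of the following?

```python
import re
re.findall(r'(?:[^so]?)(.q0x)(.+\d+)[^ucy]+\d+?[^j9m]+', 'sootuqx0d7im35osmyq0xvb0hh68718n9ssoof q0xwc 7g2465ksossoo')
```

[('yq0x', 'vb0hh68718n9ssoof q0xwc 7g24')]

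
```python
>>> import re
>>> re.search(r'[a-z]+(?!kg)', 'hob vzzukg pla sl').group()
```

'hob'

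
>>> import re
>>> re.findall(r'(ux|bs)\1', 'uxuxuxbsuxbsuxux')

`\1` is not a pattern — it's the concrete string captured by group 1, re-applied verbatim.
Matches: at [0:4] match 'uxux', group 1 = 'ux'; at [12:16] match 'uxux', group 1 = 'ux'.
Because there's exactly one group, `findall` drops the full match and keeps group 1 from each hit.

['ux', 'ux']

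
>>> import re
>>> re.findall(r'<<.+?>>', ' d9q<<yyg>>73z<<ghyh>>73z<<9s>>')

['<<yyg>>', '<<ghyh>>', '<<9s>>']

A non-greedy quantifier consumes as few characters as it can — just enough that the remainder of the pattern still matches from where it stops; whatever follows it matches normally.
Walking the string: at [4:11] → '<<yyg>>'; at [14:22] → '<<ghyh>>'; at [25:31] → '<<9s>>'.
Since nothing is captured, `findall` lists the 3 matched substrings directly.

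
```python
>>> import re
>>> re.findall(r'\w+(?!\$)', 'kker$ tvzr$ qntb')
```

A negative assertion filters positions out without eating any characters.
Scanning left to right: at [0:3] → 'kke'; at [6:9] → 'tvz'; at [12:16] → 'qntb'.
`findall` yields the raw match text (3 of them) because the pattern has no groups.

['kke', 'tvz', 'qntb']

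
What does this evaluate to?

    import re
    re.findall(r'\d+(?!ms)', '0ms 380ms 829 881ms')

['38', '829', '88']

`(?!…)`/`(?<!…)` only lets a position through if the neighbouring text does NOT match; no characters are consumed.
Scanning left to right: at [4:6] → '38'; at [10:13] → '829'; at [14:16] → '88'.
No capturing groups, so `findall` returns the 3 full match strings.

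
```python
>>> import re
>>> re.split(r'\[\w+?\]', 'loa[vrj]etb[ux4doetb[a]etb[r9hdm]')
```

Matches to split on: at [3:8] → '[vrj]'; at [20:23] → '[a]'; at [26:33] → '[r9hdm]'.
The string is cut at each match, leaving 4 pieces.

['loa', 'etb[ux4doetb', 'etb', '']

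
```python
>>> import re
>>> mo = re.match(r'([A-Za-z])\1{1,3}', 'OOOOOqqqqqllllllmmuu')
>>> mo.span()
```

`match` is anchored at position 0; if the pattern doesn't fit there, it returns None.
The match spans [0:4] → 'OOOO'.

(0, 4)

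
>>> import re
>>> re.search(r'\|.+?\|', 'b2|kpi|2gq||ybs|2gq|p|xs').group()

'|kpi|'

The match spans [2:7] → '|kpi|'.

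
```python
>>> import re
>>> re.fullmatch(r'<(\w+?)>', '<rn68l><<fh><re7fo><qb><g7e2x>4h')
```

`fullmatch` succeeds only if the pattern covers the string from start to end.
Here there's no way to consume every character, so the call returns None.

None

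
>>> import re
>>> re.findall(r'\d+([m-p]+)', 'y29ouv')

The pattern matches one or more of a digit; then one or more of a character in [m-p] (captured).
Scanning left to right: at [1:4] match '29o', group 1 = 'o'.
With a single group, `findall` returns only what that group captured — 1 item.

['o']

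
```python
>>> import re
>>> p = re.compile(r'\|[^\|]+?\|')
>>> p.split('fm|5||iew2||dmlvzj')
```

['fm', '', '|dmlvzj']

Matches to split on: at [2:5] → '|5|'; at [5:11] → '|iew2|'.
The string is cut at each match, leaving 3 pieces.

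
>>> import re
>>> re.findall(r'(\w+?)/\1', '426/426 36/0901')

`\1` has to match the exact text group 1 already captured.
Scanning left to right: at [0:7] match '426/426', group 1 = '426'.
`findall` collects group 1 from the one match (1 total).

['426']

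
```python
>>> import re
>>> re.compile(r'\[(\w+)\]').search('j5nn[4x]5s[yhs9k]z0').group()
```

`re.search` scans for the first position where the pattern succeeds.
The match spans [4:8] → '[4x]'.
Captured: group 1 = '4x'.

'[4x]'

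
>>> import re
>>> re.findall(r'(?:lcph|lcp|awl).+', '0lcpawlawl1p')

['lcpawlawl1p']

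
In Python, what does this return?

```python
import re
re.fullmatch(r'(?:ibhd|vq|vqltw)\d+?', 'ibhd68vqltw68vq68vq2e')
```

`fullmatch` succeeds only if the pattern covers the string from start to end.
Here there's no way to consume every character, so the call returns None.

None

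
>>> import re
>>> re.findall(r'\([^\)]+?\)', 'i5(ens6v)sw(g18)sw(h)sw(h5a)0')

Scanning left to right: at [2:9] → '(ens6v)'; at [11:16] → '(g18)'; at [18:21] → '(h)'; at [23:28] → '(h5a)'.
With no groups in the pattern, `findall` gives back each whole match — 4 here.

['(ens6v)', '(g18)', '(h)', '(h5a)']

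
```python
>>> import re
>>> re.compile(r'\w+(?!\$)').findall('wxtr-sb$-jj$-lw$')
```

['wxtr', 's', 'j', 'l']

`(?!…)`/`(?<!…)` only lets a position through if the neighbouring text does NOT match; no characters are consumed.
With no groups in the pattern, `findall` gives back each whole match — 4 here.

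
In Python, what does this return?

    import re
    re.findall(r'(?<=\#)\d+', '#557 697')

Because the assertion is zero-width, the text it checks is not consumed and won't appear in the result.
Since nothing is captured, `findall` lists the 1 matched substring directly.

['557']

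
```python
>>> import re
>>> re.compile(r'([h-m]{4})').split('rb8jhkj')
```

['rb8', 'jhkj', '']

The pattern matches exactly 4 of a character in [h-m] (captured).
Matches to split on: at [3:7] → 'jhkj'.
With a capturing group present, the delimiter's captured portion is kept in the result list.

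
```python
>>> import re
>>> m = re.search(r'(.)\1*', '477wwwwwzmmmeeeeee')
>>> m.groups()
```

('4',)

The backreference `\1` re-matches whatever the first group consumed, character for character.
`search` walks the string left to right and returns the first match it finds.
The match spans [0:1] → '4'.
Captured: group 1 = '4'.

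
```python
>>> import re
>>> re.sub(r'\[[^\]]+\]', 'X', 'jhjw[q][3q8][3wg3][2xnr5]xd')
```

`sub` substitutes 'X' at each match site.

'jhjwXXXXxd'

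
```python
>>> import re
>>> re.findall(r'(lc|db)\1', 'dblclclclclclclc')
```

['lc', 'lc', 'lc']

The backreference `\1` re-matches whatever the first group consumed, character for character.
Walking the string: at [2:6] match 'lclc', group 1 = 'lc'; at [6:10] match 'lclc', group 1 = 'lc'; at [10:14] match 'lclc', group 1 = 'lc'.
`findall` collects group 1 from each match (3 total).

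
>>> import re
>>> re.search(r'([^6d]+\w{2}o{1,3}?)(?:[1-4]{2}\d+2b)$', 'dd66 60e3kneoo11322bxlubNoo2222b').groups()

('0e3kneoo11322bxlubNoo',)

This matches one or more of any character except [6d], then exactly 2 of a word character, then 1 to 3 of the literal 'o' (lazy) (captured); then exactly 2 of a character in [1-4], then one or more of a digit, then the literal '2b' (non-capturing group); then anchored at the end.
Unlike `match`, `search` isn't anchored — it looks for the pattern anywhere in the string.
The match spans [6:32] → '0e3kneoo11322bxlubNoo2222b'.
Captured: group 1 = '0e3kneoo11322bxlubNoo'.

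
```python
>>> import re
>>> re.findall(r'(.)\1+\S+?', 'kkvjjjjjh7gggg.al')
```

['k', 'j', 'g']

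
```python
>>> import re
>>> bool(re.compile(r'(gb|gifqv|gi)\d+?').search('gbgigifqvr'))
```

`re.search` tries every starting position until one works.
Here no position works, so the call returns None, and `bool(None)` is False.

False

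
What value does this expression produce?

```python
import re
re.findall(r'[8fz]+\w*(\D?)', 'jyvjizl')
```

['']

Pattern: one or more of one of [8fz], then zero or more of a word character; then optionally a non-digit (captured).
Walking the string: at [5:7] match 'zl', group 1 = ''.
Because there's exactly one group, `findall` drops the full match and keeps group 1 from the one hit.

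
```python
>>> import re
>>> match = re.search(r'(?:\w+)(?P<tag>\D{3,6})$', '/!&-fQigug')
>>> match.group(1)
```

The pattern matches one or more of a word character (non-capturing group); then 3 to 6 of a non-digit (captured as 'tag'); then anchored at the end.
Unlike `match`, `search` isn't anchored — it looks for the pattern anywhere in the string.
The match spans [4:10] → 'fQigug'.
Captured: group 1 = 'gug'.

'gug'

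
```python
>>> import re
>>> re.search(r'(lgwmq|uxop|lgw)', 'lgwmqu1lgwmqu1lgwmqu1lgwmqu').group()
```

Alternation isn't longest-match — the leftmost alternative that fits at this position is chosen.
`re.search` tries every starting position until one works.
The match spans [0:5] → 'lgwmq'.
Captured: group 1 = 'lgwmq'.

'lgwmq'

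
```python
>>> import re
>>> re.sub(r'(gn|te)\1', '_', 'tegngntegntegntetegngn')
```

`\1` has to match the exact text group 1 already captured.
`sub` substitutes '_' at each match site.

'te_tegntegn__'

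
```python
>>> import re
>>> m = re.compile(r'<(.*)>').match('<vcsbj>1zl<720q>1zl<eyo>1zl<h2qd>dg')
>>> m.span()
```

(0, 33)

`re.match` won't scan ahead — the pattern has to work from the very first character.
The match spans [0:33] → '<vcsbj>1zl<720q>1zl<eyo>1zl<h2qd>'.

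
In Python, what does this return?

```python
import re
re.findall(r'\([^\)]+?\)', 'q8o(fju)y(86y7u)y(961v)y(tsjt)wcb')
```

['(fju)', '(86y7u)', '(961v)', '(tsjt)']

Scanning left to right: at [3:8] → '(fju)'; at [9:16] → '(86y7u)'; at [17:23] → '(961v)'; at [24:30] → '(tsjt)'.
`findall` yields the raw match text (4 of them) because the pattern has no groups.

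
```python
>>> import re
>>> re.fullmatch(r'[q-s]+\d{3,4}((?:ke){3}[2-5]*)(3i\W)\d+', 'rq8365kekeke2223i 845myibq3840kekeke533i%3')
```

`fullmatch` succeeds only if the pattern covers the string from start to end.
Here there's no way to consume every character, so the call returns None.

None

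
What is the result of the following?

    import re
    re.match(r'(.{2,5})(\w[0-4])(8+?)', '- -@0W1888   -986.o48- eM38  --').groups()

('- -@0', 'W1', '8')

The match spans [0:8] → '- -@0W18'.
Captured: group 1 = '- -@0', group 2 = 'W1', group 3 = '8'.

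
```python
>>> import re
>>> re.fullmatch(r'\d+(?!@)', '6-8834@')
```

None

`(?!…)`/`(?<!…)` only lets a position through if the neighbouring text does NOT match; no characters are consumed.
`re.fullmatch` is like wrapping the pattern in `^…$` (in single-line mode).
Here there's no way to consume every character, so the call returns None.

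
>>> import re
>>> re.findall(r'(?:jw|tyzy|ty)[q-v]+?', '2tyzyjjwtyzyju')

Matches: at [6:9] → 'jwt'.
Since nothing is captured, `findall` lists the 1 matched substring directly.

['jwt']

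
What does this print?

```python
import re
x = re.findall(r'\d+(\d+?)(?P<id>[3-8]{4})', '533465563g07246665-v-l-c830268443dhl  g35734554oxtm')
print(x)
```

[('6', '5563'), ('4', '6665'), ('6', '8443'), ('3', '4554')]

Pattern: one or more of a digit; then one or more of a digit (lazy) (captured); then exactly 4 of a character in [3-8] (captured as 'id').
Matches: at [0:9] match '533465563', groups = ('6', '5563'); at [10:18] match '07246665', groups = ('4', '6665'); at [24:33] match '830268443', groups = ('6', '8443'); at [39:47] match '35734554', groups = ('3', '4554').
`findall` packs the 2 group values into a tuple for every match.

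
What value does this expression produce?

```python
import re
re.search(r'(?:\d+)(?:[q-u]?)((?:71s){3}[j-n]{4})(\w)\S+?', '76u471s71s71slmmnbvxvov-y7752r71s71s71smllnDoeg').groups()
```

('71s71s71slmmn', 'b')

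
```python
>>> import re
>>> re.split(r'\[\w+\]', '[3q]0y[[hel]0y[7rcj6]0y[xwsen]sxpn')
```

['', '0y[', '0y', '0y', 'sxpn']

The string is cut at each match, leaving 5 pieces.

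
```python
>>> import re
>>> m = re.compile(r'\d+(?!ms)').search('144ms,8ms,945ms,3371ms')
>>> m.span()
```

(0, 2)

Because the assertion is negative and zero-width, positions next to the forbidden text are skipped.
`re.search` tries every starting position until one works.
The match spans [0:2] → '14'.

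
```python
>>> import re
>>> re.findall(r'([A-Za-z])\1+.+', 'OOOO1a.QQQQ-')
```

['O']

`\1` is not a pattern — it's the concrete string captured by group 1, re-applied verbatim.
Scanning left to right: at [0:12] match 'OOOO1a.QQQQ-', group 1 = 'O'.
`findall` collects group 1 from the one match (1 total).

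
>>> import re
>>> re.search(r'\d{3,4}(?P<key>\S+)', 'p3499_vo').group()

'3499_vo'

This matches 3 to 4 of a digit; then one or more of a non-whitespace character (captured as 'key').
`re.search` tries every starting position until one works.
The match spans [1:8] → '3499_vo'.
Captured: group 1 = '_vo'.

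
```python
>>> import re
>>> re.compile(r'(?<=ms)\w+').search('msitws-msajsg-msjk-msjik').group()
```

The lookaround is zero-width — it requires the adjacent text to match without consuming it, so the asserted text isn't part of the match.
Unlike `match`, `search` isn't anchored — it looks for the pattern anywhere in the string.
The match spans [2:6] → 'itws'.

'itws'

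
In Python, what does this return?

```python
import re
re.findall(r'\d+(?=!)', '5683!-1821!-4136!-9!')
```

['5683', '1821', '4136', '9']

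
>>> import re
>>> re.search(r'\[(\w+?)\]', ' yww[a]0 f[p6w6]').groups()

('a',)

Unlike `match`, `search` isn't anchored — it looks for the pattern anywhere in the string.
The match spans [4:7] → '[a]'.
Captured: group 1 = 'a'.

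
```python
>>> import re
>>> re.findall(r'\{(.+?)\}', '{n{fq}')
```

Walking the string: at [0:6] match '{n{fq}', group 1 = 'n{fq'.
Because there's exactly one group, `findall` drops the full match and keeps group 1 from the one hit.

['n{fq']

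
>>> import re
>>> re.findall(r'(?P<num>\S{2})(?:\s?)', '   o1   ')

The pattern matches exactly 2 of a non-whitespace character (captured as 'num'); then optionally whitespace (non-capturing group).
Walking the string: at [3:6] match 'o1 ', group 1 = 'o1'.
Because there's exactly one group, `findall` drops the full match and keeps group 1 from the one hit.

['o1']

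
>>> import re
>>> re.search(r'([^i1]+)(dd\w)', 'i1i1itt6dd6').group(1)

'tt6'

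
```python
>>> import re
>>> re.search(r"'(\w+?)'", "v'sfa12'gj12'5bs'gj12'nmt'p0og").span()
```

(1, 8)

`search` walks the string left to right and returns the first match it finds.
The match spans [1:8] → "'sfa12'".
Captured: group 1 = 'sfa12'.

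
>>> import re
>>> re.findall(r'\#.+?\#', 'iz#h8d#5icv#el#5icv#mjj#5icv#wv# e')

['#h8d#', '#el#', '#mjj#', '#wv#']

The `?` after the quantifier makes it lazy — it takes as little as possible before letting the rest of the pattern try.
Matches: at [2:7] → '#h8d#'; at [11:15] → '#el#'; at [19:24] → '#mjj#'; at [28:32] → '#wv#'.
With no groups in the pattern, `findall` gives back each whole match — 4 here.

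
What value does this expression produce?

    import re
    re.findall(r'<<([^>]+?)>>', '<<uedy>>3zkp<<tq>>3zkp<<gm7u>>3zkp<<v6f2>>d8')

['uedy', 'tq', 'gm7u', 'v6f2']

Because there's exactly one group, `findall` drops the full match and keeps group 1 from each hit.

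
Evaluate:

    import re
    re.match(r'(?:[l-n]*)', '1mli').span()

(0, 0)

`re.match` won't scan ahead — the pattern has to work from the very first character.
The match spans [0:0] → ''.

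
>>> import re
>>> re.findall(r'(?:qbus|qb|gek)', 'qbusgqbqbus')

Branches in `(...|...)` are attempted left-to-right; the first branch that allows the whole pattern to succeed is taken.
Walking the string: at [0:4] → 'qbus'; at [5:7] → 'qb'; at [7:11] → 'qbus'.
Since nothing is captured, `findall` lists the 3 matched substrings directly.

['qbus', 'qb', 'qbus']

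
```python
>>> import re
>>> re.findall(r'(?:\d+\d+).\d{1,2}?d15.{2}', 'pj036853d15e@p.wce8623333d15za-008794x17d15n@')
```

No capturing groups, so `findall` returns the 3 full match strings.

['036853d15e@', '8623333d15za', '008794x17d15n@']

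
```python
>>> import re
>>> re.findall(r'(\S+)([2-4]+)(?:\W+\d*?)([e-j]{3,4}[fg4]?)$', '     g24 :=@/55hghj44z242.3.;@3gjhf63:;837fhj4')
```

[(':=@/55hghj44z242.3.;@3gjhf6', '3', 'fhj4')]

The pattern matches one or more of a non-whitespace character (captured); then one or more of a character in [2-4] (captured); then one or more of a non-word character, then zero or more of a digit (lazy) (non-capturing group); then 3 to 4 of a character in [e-j], then optionally one of [fg4] (captured); then anchored at the end.
Scanning left to right: at [9:46] match ':=@/55hghj44z242.3.;@3gjhf63:;837fhj4', groups = (':=@/55hghj44z242.3.;@3gjhf6', '3', 'fhj4').
With 3 capturing groups, `findall` returns a 3-tuple per match.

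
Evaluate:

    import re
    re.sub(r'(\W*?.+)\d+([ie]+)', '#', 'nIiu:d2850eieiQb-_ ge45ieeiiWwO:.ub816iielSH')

'#lSH'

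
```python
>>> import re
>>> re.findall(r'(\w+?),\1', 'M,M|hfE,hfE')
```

A backreference is literal: `\1` must see the identical characters the first group matched.
One capturing group, so `findall` returns just the captured substring from each match — 2 in all.

['M', 'hfE']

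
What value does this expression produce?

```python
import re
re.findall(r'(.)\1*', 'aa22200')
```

`\1` is not a pattern — it's the concrete string captured by group 1, re-applied verbatim.
Because there's exactly one group, `findall` drops the full match and keeps group 1 from each hit.

['a', '2', '0']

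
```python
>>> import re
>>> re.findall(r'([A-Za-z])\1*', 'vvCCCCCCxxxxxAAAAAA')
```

After group 1 captures some text, `\1` only succeeds where that same text appears again.
Walking the string: at [0:2] match 'vv', group 1 = 'v'; at [2:8] match 'CCCCCC', group 1 = 'C'; at [8:13] match 'xxxxx', group 1 = 'x'; at [13:19] match 'AAAAAA', group 1 = 'A'.
With a single group, `findall` returns only what that group captured — 4 items.

['v', 'C', 'x', 'A']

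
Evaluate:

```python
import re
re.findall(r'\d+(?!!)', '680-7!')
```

The negative lookahead/lookbehind blocks any match where the forbidden context is present.
Since nothing is captured, `findall` lists the 1 matched substring directly.

['680']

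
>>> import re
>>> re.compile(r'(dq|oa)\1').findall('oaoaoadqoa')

['oa']

The backreference `\1` re-matches whatever the first group consumed, character for character.
Matches: at [0:4] match 'oaoa', group 1 = 'oa'.
Because there's exactly one group, `findall` drops the full match and keeps group 1 from the one hit.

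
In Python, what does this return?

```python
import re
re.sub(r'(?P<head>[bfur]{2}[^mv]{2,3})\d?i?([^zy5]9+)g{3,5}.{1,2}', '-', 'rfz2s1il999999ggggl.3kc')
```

The pattern matches exactly 2 of one of [bfur], then 2 to 3 of any character except [mv] (captured as 'head'); then optionally a digit, then optionally a literal 'i'; then any character except [zy5], then one or more of the literal '9' (captured); then 3 to 5 of the literal 'g', then 1 to 2 of any character.
Matches: at [0:20] → 'rfz2s1il999999ggggl.'.
Each match is replaced by '-'.

'-3kc'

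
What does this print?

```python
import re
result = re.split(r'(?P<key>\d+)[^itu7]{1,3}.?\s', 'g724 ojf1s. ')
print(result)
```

The group in the pattern means `split` returns the separators' captures alongside the pieces.

['g', '72', 'ojf', '1', '']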